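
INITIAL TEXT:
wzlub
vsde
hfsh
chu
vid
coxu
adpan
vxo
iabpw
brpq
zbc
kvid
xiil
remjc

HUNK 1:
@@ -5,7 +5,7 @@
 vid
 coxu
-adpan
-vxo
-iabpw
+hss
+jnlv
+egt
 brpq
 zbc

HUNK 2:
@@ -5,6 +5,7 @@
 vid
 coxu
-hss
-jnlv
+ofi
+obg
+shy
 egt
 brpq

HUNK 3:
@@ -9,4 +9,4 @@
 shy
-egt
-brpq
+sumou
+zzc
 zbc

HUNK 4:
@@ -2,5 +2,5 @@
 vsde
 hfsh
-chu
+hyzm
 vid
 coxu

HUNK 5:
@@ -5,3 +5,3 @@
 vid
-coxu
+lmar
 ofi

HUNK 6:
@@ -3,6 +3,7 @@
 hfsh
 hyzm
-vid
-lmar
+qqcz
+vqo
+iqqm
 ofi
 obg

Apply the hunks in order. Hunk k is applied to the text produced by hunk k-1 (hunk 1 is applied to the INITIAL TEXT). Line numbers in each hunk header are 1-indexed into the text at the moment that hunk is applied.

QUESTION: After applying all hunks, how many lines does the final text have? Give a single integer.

Hunk 1: at line 5 remove [adpan,vxo,iabpw] add [hss,jnlv,egt] -> 14 lines: wzlub vsde hfsh chu vid coxu hss jnlv egt brpq zbc kvid xiil remjc
Hunk 2: at line 5 remove [hss,jnlv] add [ofi,obg,shy] -> 15 lines: wzlub vsde hfsh chu vid coxu ofi obg shy egt brpq zbc kvid xiil remjc
Hunk 3: at line 9 remove [egt,brpq] add [sumou,zzc] -> 15 lines: wzlub vsde hfsh chu vid coxu ofi obg shy sumou zzc zbc kvid xiil remjc
Hunk 4: at line 2 remove [chu] add [hyzm] -> 15 lines: wzlub vsde hfsh hyzm vid coxu ofi obg shy sumou zzc zbc kvid xiil remjc
Hunk 5: at line 5 remove [coxu] add [lmar] -> 15 lines: wzlub vsde hfsh hyzm vid lmar ofi obg shy sumou zzc zbc kvid xiil remjc
Hunk 6: at line 3 remove [vid,lmar] add [qqcz,vqo,iqqm] -> 16 lines: wzlub vsde hfsh hyzm qqcz vqo iqqm ofi obg shy sumou zzc zbc kvid xiil remjc
Final line count: 16

Answer: 16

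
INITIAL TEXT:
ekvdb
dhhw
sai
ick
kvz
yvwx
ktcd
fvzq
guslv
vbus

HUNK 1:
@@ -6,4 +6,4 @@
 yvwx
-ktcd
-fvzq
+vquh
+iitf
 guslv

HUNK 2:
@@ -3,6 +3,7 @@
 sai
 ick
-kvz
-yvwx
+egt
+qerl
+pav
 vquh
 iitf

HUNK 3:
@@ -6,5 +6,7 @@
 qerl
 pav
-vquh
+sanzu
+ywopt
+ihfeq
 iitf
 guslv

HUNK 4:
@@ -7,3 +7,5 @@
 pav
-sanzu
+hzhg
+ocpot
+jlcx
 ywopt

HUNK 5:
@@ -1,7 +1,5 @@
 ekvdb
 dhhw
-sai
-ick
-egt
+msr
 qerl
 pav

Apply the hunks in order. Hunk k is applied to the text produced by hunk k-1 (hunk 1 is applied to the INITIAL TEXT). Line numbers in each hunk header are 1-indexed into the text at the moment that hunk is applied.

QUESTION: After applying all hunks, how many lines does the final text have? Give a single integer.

Answer: 13

Derivation:
Hunk 1: at line 6 remove [ktcd,fvzq] add [vquh,iitf] -> 10 lines: ekvdb dhhw sai ick kvz yvwx vquh iitf guslv vbus
Hunk 2: at line 3 remove [kvz,yvwx] add [egt,qerl,pav] -> 11 lines: ekvdb dhhw sai ick egt qerl pav vquh iitf guslv vbus
Hunk 3: at line 6 remove [vquh] add [sanzu,ywopt,ihfeq] -> 13 lines: ekvdb dhhw sai ick egt qerl pav sanzu ywopt ihfeq iitf guslv vbus
Hunk 4: at line 7 remove [sanzu] add [hzhg,ocpot,jlcx] -> 15 lines: ekvdb dhhw sai ick egt qerl pav hzhg ocpot jlcx ywopt ihfeq iitf guslv vbus
Hunk 5: at line 1 remove [sai,ick,egt] add [msr] -> 13 lines: ekvdb dhhw msr qerl pav hzhg ocpot jlcx ywopt ihfeq iitf guslv vbus
Final line count: 13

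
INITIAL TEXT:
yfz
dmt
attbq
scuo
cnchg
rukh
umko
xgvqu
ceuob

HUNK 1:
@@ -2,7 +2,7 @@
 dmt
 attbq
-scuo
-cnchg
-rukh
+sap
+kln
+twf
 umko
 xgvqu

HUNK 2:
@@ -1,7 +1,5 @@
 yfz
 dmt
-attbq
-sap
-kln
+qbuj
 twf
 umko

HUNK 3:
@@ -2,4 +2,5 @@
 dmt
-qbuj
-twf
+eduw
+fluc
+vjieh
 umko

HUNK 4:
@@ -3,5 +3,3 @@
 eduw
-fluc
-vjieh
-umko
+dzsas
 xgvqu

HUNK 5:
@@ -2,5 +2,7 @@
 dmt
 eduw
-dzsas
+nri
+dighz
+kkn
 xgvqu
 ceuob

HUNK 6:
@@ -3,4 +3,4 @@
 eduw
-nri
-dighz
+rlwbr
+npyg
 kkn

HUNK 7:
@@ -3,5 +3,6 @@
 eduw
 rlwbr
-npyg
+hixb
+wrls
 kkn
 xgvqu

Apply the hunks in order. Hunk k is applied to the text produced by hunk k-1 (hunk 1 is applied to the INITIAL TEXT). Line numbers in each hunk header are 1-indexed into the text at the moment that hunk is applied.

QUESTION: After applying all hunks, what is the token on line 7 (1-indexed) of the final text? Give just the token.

Hunk 1: at line 2 remove [scuo,cnchg,rukh] add [sap,kln,twf] -> 9 lines: yfz dmt attbq sap kln twf umko xgvqu ceuob
Hunk 2: at line 1 remove [attbq,sap,kln] add [qbuj] -> 7 lines: yfz dmt qbuj twf umko xgvqu ceuob
Hunk 3: at line 2 remove [qbuj,twf] add [eduw,fluc,vjieh] -> 8 lines: yfz dmt eduw fluc vjieh umko xgvqu ceuob
Hunk 4: at line 3 remove [fluc,vjieh,umko] add [dzsas] -> 6 lines: yfz dmt eduw dzsas xgvqu ceuob
Hunk 5: at line 2 remove [dzsas] add [nri,dighz,kkn] -> 8 lines: yfz dmt eduw nri dighz kkn xgvqu ceuob
Hunk 6: at line 3 remove [nri,dighz] add [rlwbr,npyg] -> 8 lines: yfz dmt eduw rlwbr npyg kkn xgvqu ceuob
Hunk 7: at line 3 remove [npyg] add [hixb,wrls] -> 9 lines: yfz dmt eduw rlwbr hixb wrls kkn xgvqu ceuob
Final line 7: kkn

Answer: kkn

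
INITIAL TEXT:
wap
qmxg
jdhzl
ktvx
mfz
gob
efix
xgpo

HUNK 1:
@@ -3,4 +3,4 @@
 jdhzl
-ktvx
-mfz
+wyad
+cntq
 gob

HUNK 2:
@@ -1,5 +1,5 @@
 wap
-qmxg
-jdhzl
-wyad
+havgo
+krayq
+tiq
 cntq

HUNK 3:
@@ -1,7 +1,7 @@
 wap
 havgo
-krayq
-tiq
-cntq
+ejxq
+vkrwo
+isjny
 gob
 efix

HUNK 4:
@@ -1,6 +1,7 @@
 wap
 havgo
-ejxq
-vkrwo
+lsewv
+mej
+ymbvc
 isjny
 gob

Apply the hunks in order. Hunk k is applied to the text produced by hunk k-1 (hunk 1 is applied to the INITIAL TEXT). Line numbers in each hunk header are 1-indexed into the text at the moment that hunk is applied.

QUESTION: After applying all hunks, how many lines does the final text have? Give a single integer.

Answer: 9

Derivation:
Hunk 1: at line 3 remove [ktvx,mfz] add [wyad,cntq] -> 8 lines: wap qmxg jdhzl wyad cntq gob efix xgpo
Hunk 2: at line 1 remove [qmxg,jdhzl,wyad] add [havgo,krayq,tiq] -> 8 lines: wap havgo krayq tiq cntq gob efix xgpo
Hunk 3: at line 1 remove [krayq,tiq,cntq] add [ejxq,vkrwo,isjny] -> 8 lines: wap havgo ejxq vkrwo isjny gob efix xgpo
Hunk 4: at line 1 remove [ejxq,vkrwo] add [lsewv,mej,ymbvc] -> 9 lines: wap havgo lsewv mej ymbvc isjny gob efix xgpo
Final line count: 9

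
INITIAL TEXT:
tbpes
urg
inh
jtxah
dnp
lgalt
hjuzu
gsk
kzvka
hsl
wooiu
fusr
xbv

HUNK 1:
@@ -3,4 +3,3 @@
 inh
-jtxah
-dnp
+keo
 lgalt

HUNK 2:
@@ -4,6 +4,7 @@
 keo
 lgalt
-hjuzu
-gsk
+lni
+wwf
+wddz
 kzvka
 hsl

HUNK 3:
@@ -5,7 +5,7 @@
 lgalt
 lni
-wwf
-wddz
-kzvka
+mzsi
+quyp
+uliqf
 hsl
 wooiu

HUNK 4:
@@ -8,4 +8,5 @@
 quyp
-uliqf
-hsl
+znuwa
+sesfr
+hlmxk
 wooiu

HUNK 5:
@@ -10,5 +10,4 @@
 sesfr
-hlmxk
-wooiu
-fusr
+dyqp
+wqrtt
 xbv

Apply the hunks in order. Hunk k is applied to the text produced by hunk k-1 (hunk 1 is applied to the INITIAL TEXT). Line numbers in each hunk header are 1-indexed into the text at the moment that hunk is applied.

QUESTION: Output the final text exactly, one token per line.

Hunk 1: at line 3 remove [jtxah,dnp] add [keo] -> 12 lines: tbpes urg inh keo lgalt hjuzu gsk kzvka hsl wooiu fusr xbv
Hunk 2: at line 4 remove [hjuzu,gsk] add [lni,wwf,wddz] -> 13 lines: tbpes urg inh keo lgalt lni wwf wddz kzvka hsl wooiu fusr xbv
Hunk 3: at line 5 remove [wwf,wddz,kzvka] add [mzsi,quyp,uliqf] -> 13 lines: tbpes urg inh keo lgalt lni mzsi quyp uliqf hsl wooiu fusr xbv
Hunk 4: at line 8 remove [uliqf,hsl] add [znuwa,sesfr,hlmxk] -> 14 lines: tbpes urg inh keo lgalt lni mzsi quyp znuwa sesfr hlmxk wooiu fusr xbv
Hunk 5: at line 10 remove [hlmxk,wooiu,fusr] add [dyqp,wqrtt] -> 13 lines: tbpes urg inh keo lgalt lni mzsi quyp znuwa sesfr dyqp wqrtt xbv

Answer: tbpes
urg
inh
keo
lgalt
lni
mzsi
quyp
znuwa
sesfr
dyqp
wqrtt
xbv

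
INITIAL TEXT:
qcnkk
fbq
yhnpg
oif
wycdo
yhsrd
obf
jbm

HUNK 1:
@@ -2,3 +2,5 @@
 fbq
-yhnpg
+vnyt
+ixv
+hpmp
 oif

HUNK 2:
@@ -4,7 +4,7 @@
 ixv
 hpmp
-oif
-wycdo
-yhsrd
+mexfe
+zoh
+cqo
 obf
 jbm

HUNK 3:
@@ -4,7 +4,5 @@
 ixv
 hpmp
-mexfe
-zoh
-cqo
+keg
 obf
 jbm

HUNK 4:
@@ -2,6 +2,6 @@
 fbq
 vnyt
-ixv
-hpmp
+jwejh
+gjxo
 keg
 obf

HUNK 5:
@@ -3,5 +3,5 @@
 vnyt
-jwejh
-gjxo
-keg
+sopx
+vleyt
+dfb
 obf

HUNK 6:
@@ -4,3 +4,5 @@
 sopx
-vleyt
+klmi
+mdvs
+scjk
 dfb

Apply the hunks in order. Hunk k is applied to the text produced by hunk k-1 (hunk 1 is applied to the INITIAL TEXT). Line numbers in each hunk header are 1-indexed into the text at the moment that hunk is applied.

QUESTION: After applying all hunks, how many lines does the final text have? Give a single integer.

Answer: 10

Derivation:
Hunk 1: at line 2 remove [yhnpg] add [vnyt,ixv,hpmp] -> 10 lines: qcnkk fbq vnyt ixv hpmp oif wycdo yhsrd obf jbm
Hunk 2: at line 4 remove [oif,wycdo,yhsrd] add [mexfe,zoh,cqo] -> 10 lines: qcnkk fbq vnyt ixv hpmp mexfe zoh cqo obf jbm
Hunk 3: at line 4 remove [mexfe,zoh,cqo] add [keg] -> 8 lines: qcnkk fbq vnyt ixv hpmp keg obf jbm
Hunk 4: at line 2 remove [ixv,hpmp] add [jwejh,gjxo] -> 8 lines: qcnkk fbq vnyt jwejh gjxo keg obf jbm
Hunk 5: at line 3 remove [jwejh,gjxo,keg] add [sopx,vleyt,dfb] -> 8 lines: qcnkk fbq vnyt sopx vleyt dfb obf jbm
Hunk 6: at line 4 remove [vleyt] add [klmi,mdvs,scjk] -> 10 lines: qcnkk fbq vnyt sopx klmi mdvs scjk dfb obf jbm
Final line count: 10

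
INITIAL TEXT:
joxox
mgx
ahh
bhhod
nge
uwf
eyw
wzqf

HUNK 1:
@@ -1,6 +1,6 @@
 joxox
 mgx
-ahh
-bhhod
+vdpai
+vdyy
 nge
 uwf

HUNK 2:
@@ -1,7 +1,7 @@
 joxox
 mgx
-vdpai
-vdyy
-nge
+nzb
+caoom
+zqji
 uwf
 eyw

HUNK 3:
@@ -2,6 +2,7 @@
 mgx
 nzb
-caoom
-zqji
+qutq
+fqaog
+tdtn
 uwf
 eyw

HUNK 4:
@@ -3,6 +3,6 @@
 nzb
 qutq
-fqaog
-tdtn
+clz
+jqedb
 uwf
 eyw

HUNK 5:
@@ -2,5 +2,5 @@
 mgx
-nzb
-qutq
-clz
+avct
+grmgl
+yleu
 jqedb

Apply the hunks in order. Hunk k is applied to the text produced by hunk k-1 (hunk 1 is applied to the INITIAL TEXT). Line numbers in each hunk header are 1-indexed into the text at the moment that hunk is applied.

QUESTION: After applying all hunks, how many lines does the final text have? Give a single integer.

Answer: 9

Derivation:
Hunk 1: at line 1 remove [ahh,bhhod] add [vdpai,vdyy] -> 8 lines: joxox mgx vdpai vdyy nge uwf eyw wzqf
Hunk 2: at line 1 remove [vdpai,vdyy,nge] add [nzb,caoom,zqji] -> 8 lines: joxox mgx nzb caoom zqji uwf eyw wzqf
Hunk 3: at line 2 remove [caoom,zqji] add [qutq,fqaog,tdtn] -> 9 lines: joxox mgx nzb qutq fqaog tdtn uwf eyw wzqf
Hunk 4: at line 3 remove [fqaog,tdtn] add [clz,jqedb] -> 9 lines: joxox mgx nzb qutq clz jqedb uwf eyw wzqf
Hunk 5: at line 2 remove [nzb,qutq,clz] add [avct,grmgl,yleu] -> 9 lines: joxox mgx avct grmgl yleu jqedb uwf eyw wzqf
Final line count: 9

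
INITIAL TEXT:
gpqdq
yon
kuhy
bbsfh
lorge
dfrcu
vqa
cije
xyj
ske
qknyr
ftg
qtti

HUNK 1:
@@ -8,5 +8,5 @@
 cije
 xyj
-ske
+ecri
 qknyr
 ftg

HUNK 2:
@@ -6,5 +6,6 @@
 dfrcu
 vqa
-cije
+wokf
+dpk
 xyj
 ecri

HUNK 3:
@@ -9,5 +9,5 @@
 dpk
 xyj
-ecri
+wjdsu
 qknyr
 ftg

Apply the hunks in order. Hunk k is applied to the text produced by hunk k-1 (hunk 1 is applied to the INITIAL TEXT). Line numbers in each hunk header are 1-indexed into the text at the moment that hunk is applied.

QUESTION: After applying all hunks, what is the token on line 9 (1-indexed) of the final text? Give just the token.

Answer: dpk

Derivation:
Hunk 1: at line 8 remove [ske] add [ecri] -> 13 lines: gpqdq yon kuhy bbsfh lorge dfrcu vqa cije xyj ecri qknyr ftg qtti
Hunk 2: at line 6 remove [cije] add [wokf,dpk] -> 14 lines: gpqdq yon kuhy bbsfh lorge dfrcu vqa wokf dpk xyj ecri qknyr ftg qtti
Hunk 3: at line 9 remove [ecri] add [wjdsu] -> 14 lines: gpqdq yon kuhy bbsfh lorge dfrcu vqa wokf dpk xyj wjdsu qknyr ftg qtti
Final line 9: dpk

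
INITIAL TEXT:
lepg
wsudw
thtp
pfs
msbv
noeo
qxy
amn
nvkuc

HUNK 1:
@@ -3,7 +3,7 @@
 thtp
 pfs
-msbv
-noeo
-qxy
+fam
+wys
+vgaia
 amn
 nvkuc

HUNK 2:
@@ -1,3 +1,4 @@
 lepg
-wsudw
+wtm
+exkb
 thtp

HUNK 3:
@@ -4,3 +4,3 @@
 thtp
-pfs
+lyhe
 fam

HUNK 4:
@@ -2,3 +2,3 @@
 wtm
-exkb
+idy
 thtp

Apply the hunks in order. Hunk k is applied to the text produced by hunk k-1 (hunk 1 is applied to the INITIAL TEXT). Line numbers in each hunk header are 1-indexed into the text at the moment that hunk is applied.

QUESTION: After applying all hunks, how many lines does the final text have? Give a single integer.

Answer: 10

Derivation:
Hunk 1: at line 3 remove [msbv,noeo,qxy] add [fam,wys,vgaia] -> 9 lines: lepg wsudw thtp pfs fam wys vgaia amn nvkuc
Hunk 2: at line 1 remove [wsudw] add [wtm,exkb] -> 10 lines: lepg wtm exkb thtp pfs fam wys vgaia amn nvkuc
Hunk 3: at line 4 remove [pfs] add [lyhe] -> 10 lines: lepg wtm exkb thtp lyhe fam wys vgaia amn nvkuc
Hunk 4: at line 2 remove [exkb] add [idy] -> 10 lines: lepg wtm idy thtp lyhe fam wys vgaia amn nvkuc
Final line count: 10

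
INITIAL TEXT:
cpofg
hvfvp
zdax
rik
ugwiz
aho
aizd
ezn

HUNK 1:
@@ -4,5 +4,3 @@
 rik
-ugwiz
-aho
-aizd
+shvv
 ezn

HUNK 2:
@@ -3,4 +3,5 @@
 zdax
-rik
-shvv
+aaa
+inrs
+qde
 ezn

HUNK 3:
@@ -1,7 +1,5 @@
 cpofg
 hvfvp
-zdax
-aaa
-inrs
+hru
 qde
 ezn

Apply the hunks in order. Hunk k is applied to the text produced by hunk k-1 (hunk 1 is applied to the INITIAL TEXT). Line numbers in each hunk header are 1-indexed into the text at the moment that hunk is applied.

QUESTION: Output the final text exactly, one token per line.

Hunk 1: at line 4 remove [ugwiz,aho,aizd] add [shvv] -> 6 lines: cpofg hvfvp zdax rik shvv ezn
Hunk 2: at line 3 remove [rik,shvv] add [aaa,inrs,qde] -> 7 lines: cpofg hvfvp zdax aaa inrs qde ezn
Hunk 3: at line 1 remove [zdax,aaa,inrs] add [hru] -> 5 lines: cpofg hvfvp hru qde ezn

Answer: cpofg
hvfvp
hru
qde
ezn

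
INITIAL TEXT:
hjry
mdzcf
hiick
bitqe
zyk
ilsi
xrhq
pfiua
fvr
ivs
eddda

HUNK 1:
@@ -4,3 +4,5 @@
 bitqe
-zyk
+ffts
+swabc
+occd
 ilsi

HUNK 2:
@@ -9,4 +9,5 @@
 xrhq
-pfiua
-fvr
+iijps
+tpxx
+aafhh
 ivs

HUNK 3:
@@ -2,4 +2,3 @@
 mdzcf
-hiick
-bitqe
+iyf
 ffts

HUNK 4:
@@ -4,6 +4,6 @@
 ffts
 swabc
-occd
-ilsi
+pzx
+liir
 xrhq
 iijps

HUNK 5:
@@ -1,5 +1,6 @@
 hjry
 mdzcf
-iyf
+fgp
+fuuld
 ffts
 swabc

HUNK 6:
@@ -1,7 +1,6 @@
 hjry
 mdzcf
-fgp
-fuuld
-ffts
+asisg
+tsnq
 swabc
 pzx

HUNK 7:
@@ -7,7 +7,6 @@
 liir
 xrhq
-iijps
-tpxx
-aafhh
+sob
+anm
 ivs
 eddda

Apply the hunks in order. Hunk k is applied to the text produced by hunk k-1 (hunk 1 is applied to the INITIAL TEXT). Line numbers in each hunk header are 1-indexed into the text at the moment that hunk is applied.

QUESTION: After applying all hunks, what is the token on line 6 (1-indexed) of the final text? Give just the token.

Answer: pzx

Derivation:
Hunk 1: at line 4 remove [zyk] add [ffts,swabc,occd] -> 13 lines: hjry mdzcf hiick bitqe ffts swabc occd ilsi xrhq pfiua fvr ivs eddda
Hunk 2: at line 9 remove [pfiua,fvr] add [iijps,tpxx,aafhh] -> 14 lines: hjry mdzcf hiick bitqe ffts swabc occd ilsi xrhq iijps tpxx aafhh ivs eddda
Hunk 3: at line 2 remove [hiick,bitqe] add [iyf] -> 13 lines: hjry mdzcf iyf ffts swabc occd ilsi xrhq iijps tpxx aafhh ivs eddda
Hunk 4: at line 4 remove [occd,ilsi] add [pzx,liir] -> 13 lines: hjry mdzcf iyf ffts swabc pzx liir xrhq iijps tpxx aafhh ivs eddda
Hunk 5: at line 1 remove [iyf] add [fgp,fuuld] -> 14 lines: hjry mdzcf fgp fuuld ffts swabc pzx liir xrhq iijps tpxx aafhh ivs eddda
Hunk 6: at line 1 remove [fgp,fuuld,ffts] add [asisg,tsnq] -> 13 lines: hjry mdzcf asisg tsnq swabc pzx liir xrhq iijps tpxx aafhh ivs eddda
Hunk 7: at line 7 remove [iijps,tpxx,aafhh] add [sob,anm] -> 12 lines: hjry mdzcf asisg tsnq swabc pzx liir xrhq sob anm ivs eddda
Final line 6: pzx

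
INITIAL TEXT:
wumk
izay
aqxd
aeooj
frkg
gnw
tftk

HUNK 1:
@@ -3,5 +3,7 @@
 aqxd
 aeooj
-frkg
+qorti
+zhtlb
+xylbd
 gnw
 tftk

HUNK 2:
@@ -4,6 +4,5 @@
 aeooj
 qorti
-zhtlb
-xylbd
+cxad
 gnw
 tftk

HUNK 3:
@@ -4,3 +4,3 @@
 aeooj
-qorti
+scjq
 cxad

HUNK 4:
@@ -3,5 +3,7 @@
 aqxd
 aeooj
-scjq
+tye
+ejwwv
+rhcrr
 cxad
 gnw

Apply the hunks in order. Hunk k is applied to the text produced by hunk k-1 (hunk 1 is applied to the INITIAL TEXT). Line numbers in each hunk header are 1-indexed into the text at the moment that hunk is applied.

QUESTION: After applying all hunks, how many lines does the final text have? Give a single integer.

Answer: 10

Derivation:
Hunk 1: at line 3 remove [frkg] add [qorti,zhtlb,xylbd] -> 9 lines: wumk izay aqxd aeooj qorti zhtlb xylbd gnw tftk
Hunk 2: at line 4 remove [zhtlb,xylbd] add [cxad] -> 8 lines: wumk izay aqxd aeooj qorti cxad gnw tftk
Hunk 3: at line 4 remove [qorti] add [scjq] -> 8 lines: wumk izay aqxd aeooj scjq cxad gnw tftk
Hunk 4: at line 3 remove [scjq] add [tye,ejwwv,rhcrr] -> 10 lines: wumk izay aqxd aeooj tye ejwwv rhcrr cxad gnw tftk
Final line count: 10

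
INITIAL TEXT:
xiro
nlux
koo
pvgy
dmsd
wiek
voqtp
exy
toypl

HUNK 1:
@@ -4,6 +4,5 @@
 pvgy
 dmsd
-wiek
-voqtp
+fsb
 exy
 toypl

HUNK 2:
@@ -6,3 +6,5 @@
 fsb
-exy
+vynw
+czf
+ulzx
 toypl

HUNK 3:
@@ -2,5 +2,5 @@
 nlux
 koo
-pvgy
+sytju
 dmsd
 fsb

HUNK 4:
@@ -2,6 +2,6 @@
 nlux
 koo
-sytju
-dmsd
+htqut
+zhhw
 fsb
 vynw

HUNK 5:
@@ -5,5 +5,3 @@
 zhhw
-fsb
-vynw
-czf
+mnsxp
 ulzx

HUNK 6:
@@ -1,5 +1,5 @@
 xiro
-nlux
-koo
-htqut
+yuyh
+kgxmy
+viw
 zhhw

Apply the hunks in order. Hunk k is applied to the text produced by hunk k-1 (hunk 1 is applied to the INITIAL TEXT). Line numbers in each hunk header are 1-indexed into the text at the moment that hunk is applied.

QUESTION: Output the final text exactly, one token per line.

Hunk 1: at line 4 remove [wiek,voqtp] add [fsb] -> 8 lines: xiro nlux koo pvgy dmsd fsb exy toypl
Hunk 2: at line 6 remove [exy] add [vynw,czf,ulzx] -> 10 lines: xiro nlux koo pvgy dmsd fsb vynw czf ulzx toypl
Hunk 3: at line 2 remove [pvgy] add [sytju] -> 10 lines: xiro nlux koo sytju dmsd fsb vynw czf ulzx toypl
Hunk 4: at line 2 remove [sytju,dmsd] add [htqut,zhhw] -> 10 lines: xiro nlux koo htqut zhhw fsb vynw czf ulzx toypl
Hunk 5: at line 5 remove [fsb,vynw,czf] add [mnsxp] -> 8 lines: xiro nlux koo htqut zhhw mnsxp ulzx toypl
Hunk 6: at line 1 remove [nlux,koo,htqut] add [yuyh,kgxmy,viw] -> 8 lines: xiro yuyh kgxmy viw zhhw mnsxp ulzx toypl

Answer: xiro
yuyh
kgxmy
viw
zhhw
mnsxp
ulzx
toypl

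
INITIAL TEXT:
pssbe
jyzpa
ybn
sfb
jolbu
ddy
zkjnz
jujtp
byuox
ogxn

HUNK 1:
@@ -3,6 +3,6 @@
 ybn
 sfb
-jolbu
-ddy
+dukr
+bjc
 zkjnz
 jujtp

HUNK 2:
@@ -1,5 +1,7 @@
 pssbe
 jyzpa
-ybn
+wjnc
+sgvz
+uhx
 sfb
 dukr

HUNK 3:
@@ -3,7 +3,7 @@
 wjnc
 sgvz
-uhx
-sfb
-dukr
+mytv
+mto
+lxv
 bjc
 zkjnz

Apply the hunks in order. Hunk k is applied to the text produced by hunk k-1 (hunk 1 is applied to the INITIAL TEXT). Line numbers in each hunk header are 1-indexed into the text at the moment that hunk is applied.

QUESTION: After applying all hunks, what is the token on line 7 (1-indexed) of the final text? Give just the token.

Hunk 1: at line 3 remove [jolbu,ddy] add [dukr,bjc] -> 10 lines: pssbe jyzpa ybn sfb dukr bjc zkjnz jujtp byuox ogxn
Hunk 2: at line 1 remove [ybn] add [wjnc,sgvz,uhx] -> 12 lines: pssbe jyzpa wjnc sgvz uhx sfb dukr bjc zkjnz jujtp byuox ogxn
Hunk 3: at line 3 remove [uhx,sfb,dukr] add [mytv,mto,lxv] -> 12 lines: pssbe jyzpa wjnc sgvz mytv mto lxv bjc zkjnz jujtp byuox ogxn
Final line 7: lxv

Answer: lxv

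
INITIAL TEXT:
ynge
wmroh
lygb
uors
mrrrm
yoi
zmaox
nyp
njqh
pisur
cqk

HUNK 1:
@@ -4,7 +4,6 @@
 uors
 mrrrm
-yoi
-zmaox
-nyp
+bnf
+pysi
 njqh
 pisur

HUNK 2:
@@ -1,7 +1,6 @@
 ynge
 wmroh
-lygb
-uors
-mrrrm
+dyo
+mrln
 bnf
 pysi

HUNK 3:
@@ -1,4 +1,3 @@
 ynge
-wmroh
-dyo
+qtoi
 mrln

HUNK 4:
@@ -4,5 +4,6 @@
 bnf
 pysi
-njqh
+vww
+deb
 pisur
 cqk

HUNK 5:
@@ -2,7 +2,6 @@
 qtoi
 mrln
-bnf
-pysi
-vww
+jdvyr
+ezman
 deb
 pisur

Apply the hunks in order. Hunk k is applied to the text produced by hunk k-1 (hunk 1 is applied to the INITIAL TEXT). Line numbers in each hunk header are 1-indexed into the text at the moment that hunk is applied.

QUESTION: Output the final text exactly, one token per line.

Answer: ynge
qtoi
mrln
jdvyr
ezman
deb
pisur
cqk

Derivation:
Hunk 1: at line 4 remove [yoi,zmaox,nyp] add [bnf,pysi] -> 10 lines: ynge wmroh lygb uors mrrrm bnf pysi njqh pisur cqk
Hunk 2: at line 1 remove [lygb,uors,mrrrm] add [dyo,mrln] -> 9 lines: ynge wmroh dyo mrln bnf pysi njqh pisur cqk
Hunk 3: at line 1 remove [wmroh,dyo] add [qtoi] -> 8 lines: ynge qtoi mrln bnf pysi njqh pisur cqk
Hunk 4: at line 4 remove [njqh] add [vww,deb] -> 9 lines: ynge qtoi mrln bnf pysi vww deb pisur cqk
Hunk 5: at line 2 remove [bnf,pysi,vww] add [jdvyr,ezman] -> 8 lines: ynge qtoi mrln jdvyr ezman deb pisur cqk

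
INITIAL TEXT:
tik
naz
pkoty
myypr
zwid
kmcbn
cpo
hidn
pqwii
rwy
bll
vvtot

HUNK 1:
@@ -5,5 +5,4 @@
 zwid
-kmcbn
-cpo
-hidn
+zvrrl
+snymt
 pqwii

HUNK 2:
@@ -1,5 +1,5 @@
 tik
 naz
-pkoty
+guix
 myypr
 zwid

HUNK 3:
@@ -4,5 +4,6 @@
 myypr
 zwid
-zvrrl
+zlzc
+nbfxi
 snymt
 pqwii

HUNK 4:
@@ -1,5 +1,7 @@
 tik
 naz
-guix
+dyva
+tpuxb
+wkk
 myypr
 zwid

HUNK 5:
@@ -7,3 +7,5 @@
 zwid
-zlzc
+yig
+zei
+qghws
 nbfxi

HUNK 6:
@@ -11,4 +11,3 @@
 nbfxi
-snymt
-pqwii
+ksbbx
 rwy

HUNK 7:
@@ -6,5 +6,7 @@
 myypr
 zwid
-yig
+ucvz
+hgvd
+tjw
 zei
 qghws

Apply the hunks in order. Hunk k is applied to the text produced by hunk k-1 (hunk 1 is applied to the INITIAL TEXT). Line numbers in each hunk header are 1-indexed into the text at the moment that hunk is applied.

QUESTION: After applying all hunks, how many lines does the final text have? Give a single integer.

Answer: 17

Derivation:
Hunk 1: at line 5 remove [kmcbn,cpo,hidn] add [zvrrl,snymt] -> 11 lines: tik naz pkoty myypr zwid zvrrl snymt pqwii rwy bll vvtot
Hunk 2: at line 1 remove [pkoty] add [guix] -> 11 lines: tik naz guix myypr zwid zvrrl snymt pqwii rwy bll vvtot
Hunk 3: at line 4 remove [zvrrl] add [zlzc,nbfxi] -> 12 lines: tik naz guix myypr zwid zlzc nbfxi snymt pqwii rwy bll vvtot
Hunk 4: at line 1 remove [guix] add [dyva,tpuxb,wkk] -> 14 lines: tik naz dyva tpuxb wkk myypr zwid zlzc nbfxi snymt pqwii rwy bll vvtot
Hunk 5: at line 7 remove [zlzc] add [yig,zei,qghws] -> 16 lines: tik naz dyva tpuxb wkk myypr zwid yig zei qghws nbfxi snymt pqwii rwy bll vvtot
Hunk 6: at line 11 remove [snymt,pqwii] add [ksbbx] -> 15 lines: tik naz dyva tpuxb wkk myypr zwid yig zei qghws nbfxi ksbbx rwy bll vvtot
Hunk 7: at line 6 remove [yig] add [ucvz,hgvd,tjw] -> 17 lines: tik naz dyva tpuxb wkk myypr zwid ucvz hgvd tjw zei qghws nbfxi ksbbx rwy bll vvtot
Final line count: 17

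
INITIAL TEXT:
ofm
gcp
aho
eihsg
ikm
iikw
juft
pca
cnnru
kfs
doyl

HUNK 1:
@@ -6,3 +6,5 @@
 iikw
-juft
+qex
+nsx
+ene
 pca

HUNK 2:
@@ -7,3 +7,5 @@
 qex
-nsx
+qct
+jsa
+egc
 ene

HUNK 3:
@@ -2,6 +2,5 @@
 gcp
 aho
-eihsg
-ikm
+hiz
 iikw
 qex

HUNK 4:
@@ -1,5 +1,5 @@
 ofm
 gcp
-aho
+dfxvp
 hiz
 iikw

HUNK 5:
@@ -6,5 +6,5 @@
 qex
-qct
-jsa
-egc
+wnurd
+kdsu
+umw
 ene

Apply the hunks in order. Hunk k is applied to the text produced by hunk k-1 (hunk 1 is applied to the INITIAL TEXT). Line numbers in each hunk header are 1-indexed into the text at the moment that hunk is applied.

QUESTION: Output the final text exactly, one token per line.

Hunk 1: at line 6 remove [juft] add [qex,nsx,ene] -> 13 lines: ofm gcp aho eihsg ikm iikw qex nsx ene pca cnnru kfs doyl
Hunk 2: at line 7 remove [nsx] add [qct,jsa,egc] -> 15 lines: ofm gcp aho eihsg ikm iikw qex qct jsa egc ene pca cnnru kfs doyl
Hunk 3: at line 2 remove [eihsg,ikm] add [hiz] -> 14 lines: ofm gcp aho hiz iikw qex qct jsa egc ene pca cnnru kfs doyl
Hunk 4: at line 1 remove [aho] add [dfxvp] -> 14 lines: ofm gcp dfxvp hiz iikw qex qct jsa egc ene pca cnnru kfs doyl
Hunk 5: at line 6 remove [qct,jsa,egc] add [wnurd,kdsu,umw] -> 14 lines: ofm gcp dfxvp hiz iikw qex wnurd kdsu umw ene pca cnnru kfs doyl

Answer: ofm
gcp
dfxvp
hiz
iikw
qex
wnurd
kdsu
umw
ene
pca
cnnru
kfs
doyl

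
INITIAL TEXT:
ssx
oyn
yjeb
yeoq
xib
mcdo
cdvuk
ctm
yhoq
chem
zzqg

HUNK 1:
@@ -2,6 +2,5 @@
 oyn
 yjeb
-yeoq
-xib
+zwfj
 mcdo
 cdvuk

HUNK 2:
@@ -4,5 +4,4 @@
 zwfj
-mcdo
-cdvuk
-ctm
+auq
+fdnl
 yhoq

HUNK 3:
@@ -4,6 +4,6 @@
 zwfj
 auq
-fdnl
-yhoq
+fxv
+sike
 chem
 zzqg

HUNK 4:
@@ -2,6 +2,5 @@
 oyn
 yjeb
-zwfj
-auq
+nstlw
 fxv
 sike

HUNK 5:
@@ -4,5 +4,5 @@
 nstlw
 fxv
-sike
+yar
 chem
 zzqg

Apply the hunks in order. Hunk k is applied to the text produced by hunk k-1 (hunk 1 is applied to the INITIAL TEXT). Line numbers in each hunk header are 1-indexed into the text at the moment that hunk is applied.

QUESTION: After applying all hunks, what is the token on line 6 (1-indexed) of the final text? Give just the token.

Answer: yar

Derivation:
Hunk 1: at line 2 remove [yeoq,xib] add [zwfj] -> 10 lines: ssx oyn yjeb zwfj mcdo cdvuk ctm yhoq chem zzqg
Hunk 2: at line 4 remove [mcdo,cdvuk,ctm] add [auq,fdnl] -> 9 lines: ssx oyn yjeb zwfj auq fdnl yhoq chem zzqg
Hunk 3: at line 4 remove [fdnl,yhoq] add [fxv,sike] -> 9 lines: ssx oyn yjeb zwfj auq fxv sike chem zzqg
Hunk 4: at line 2 remove [zwfj,auq] add [nstlw] -> 8 lines: ssx oyn yjeb nstlw fxv sike chem zzqg
Hunk 5: at line 4 remove [sike] add [yar] -> 8 lines: ssx oyn yjeb nstlw fxv yar chem zzqg
Final line 6: yar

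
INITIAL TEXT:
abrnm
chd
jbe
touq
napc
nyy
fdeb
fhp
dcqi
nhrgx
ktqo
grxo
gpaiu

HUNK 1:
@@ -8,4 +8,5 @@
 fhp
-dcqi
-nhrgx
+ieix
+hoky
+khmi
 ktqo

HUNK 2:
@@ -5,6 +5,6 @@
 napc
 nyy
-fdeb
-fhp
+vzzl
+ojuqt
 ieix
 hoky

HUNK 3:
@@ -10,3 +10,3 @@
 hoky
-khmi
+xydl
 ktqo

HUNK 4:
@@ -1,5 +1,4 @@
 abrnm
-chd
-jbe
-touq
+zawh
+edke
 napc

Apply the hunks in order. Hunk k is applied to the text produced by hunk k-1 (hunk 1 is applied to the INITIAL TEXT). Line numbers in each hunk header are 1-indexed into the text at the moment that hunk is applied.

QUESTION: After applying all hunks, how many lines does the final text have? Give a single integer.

Hunk 1: at line 8 remove [dcqi,nhrgx] add [ieix,hoky,khmi] -> 14 lines: abrnm chd jbe touq napc nyy fdeb fhp ieix hoky khmi ktqo grxo gpaiu
Hunk 2: at line 5 remove [fdeb,fhp] add [vzzl,ojuqt] -> 14 lines: abrnm chd jbe touq napc nyy vzzl ojuqt ieix hoky khmi ktqo grxo gpaiu
Hunk 3: at line 10 remove [khmi] add [xydl] -> 14 lines: abrnm chd jbe touq napc nyy vzzl ojuqt ieix hoky xydl ktqo grxo gpaiu
Hunk 4: at line 1 remove [chd,jbe,touq] add [zawh,edke] -> 13 lines: abrnm zawh edke napc nyy vzzl ojuqt ieix hoky xydl ktqo grxo gpaiu
Final line count: 13

Answer: 13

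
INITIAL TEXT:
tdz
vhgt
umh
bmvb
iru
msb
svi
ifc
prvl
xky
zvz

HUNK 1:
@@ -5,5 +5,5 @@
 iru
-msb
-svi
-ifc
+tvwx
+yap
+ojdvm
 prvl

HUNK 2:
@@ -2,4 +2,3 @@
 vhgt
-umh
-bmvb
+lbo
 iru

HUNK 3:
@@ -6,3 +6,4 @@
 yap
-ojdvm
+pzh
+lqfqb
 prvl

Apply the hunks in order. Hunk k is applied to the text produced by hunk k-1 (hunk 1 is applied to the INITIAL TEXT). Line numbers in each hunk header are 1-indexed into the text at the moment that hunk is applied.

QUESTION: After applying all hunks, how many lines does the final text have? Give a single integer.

Answer: 11

Derivation:
Hunk 1: at line 5 remove [msb,svi,ifc] add [tvwx,yap,ojdvm] -> 11 lines: tdz vhgt umh bmvb iru tvwx yap ojdvm prvl xky zvz
Hunk 2: at line 2 remove [umh,bmvb] add [lbo] -> 10 lines: tdz vhgt lbo iru tvwx yap ojdvm prvl xky zvz
Hunk 3: at line 6 remove [ojdvm] add [pzh,lqfqb] -> 11 lines: tdz vhgt lbo iru tvwx yap pzh lqfqb prvl xky zvz
Final line count: 11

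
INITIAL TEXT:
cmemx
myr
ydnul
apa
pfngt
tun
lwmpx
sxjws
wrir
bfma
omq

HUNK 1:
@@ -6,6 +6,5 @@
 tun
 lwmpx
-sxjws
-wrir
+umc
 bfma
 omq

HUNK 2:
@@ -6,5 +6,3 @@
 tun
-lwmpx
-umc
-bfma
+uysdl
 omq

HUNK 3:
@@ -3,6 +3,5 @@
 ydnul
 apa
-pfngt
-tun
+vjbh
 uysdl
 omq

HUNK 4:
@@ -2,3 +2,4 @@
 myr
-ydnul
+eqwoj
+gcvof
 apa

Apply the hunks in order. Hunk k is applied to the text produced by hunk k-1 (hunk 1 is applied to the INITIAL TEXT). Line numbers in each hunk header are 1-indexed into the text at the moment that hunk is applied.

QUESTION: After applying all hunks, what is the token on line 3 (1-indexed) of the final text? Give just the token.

Answer: eqwoj

Derivation:
Hunk 1: at line 6 remove [sxjws,wrir] add [umc] -> 10 lines: cmemx myr ydnul apa pfngt tun lwmpx umc bfma omq
Hunk 2: at line 6 remove [lwmpx,umc,bfma] add [uysdl] -> 8 lines: cmemx myr ydnul apa pfngt tun uysdl omq
Hunk 3: at line 3 remove [pfngt,tun] add [vjbh] -> 7 lines: cmemx myr ydnul apa vjbh uysdl omq
Hunk 4: at line 2 remove [ydnul] add [eqwoj,gcvof] -> 8 lines: cmemx myr eqwoj gcvof apa vjbh uysdl omq
Final line 3: eqwoj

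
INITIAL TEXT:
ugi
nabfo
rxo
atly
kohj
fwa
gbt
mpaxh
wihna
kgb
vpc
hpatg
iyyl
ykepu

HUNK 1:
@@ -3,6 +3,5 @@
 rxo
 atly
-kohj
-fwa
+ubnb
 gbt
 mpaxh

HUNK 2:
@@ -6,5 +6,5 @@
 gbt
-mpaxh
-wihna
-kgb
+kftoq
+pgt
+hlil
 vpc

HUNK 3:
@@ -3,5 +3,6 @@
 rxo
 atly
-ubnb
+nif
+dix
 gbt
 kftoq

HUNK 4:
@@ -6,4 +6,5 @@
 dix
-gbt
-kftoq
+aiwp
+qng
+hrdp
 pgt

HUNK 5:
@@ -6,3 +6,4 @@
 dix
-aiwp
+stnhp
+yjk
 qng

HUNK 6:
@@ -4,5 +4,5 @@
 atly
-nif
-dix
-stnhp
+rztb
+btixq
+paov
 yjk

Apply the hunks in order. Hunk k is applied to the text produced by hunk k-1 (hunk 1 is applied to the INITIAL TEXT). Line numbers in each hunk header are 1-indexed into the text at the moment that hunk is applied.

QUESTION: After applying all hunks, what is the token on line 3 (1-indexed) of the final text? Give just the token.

Answer: rxo

Derivation:
Hunk 1: at line 3 remove [kohj,fwa] add [ubnb] -> 13 lines: ugi nabfo rxo atly ubnb gbt mpaxh wihna kgb vpc hpatg iyyl ykepu
Hunk 2: at line 6 remove [mpaxh,wihna,kgb] add [kftoq,pgt,hlil] -> 13 lines: ugi nabfo rxo atly ubnb gbt kftoq pgt hlil vpc hpatg iyyl ykepu
Hunk 3: at line 3 remove [ubnb] add [nif,dix] -> 14 lines: ugi nabfo rxo atly nif dix gbt kftoq pgt hlil vpc hpatg iyyl ykepu
Hunk 4: at line 6 remove [gbt,kftoq] add [aiwp,qng,hrdp] -> 15 lines: ugi nabfo rxo atly nif dix aiwp qng hrdp pgt hlil vpc hpatg iyyl ykepu
Hunk 5: at line 6 remove [aiwp] add [stnhp,yjk] -> 16 lines: ugi nabfo rxo atly nif dix stnhp yjk qng hrdp pgt hlil vpc hpatg iyyl ykepu
Hunk 6: at line 4 remove [nif,dix,stnhp] add [rztb,btixq,paov] -> 16 lines: ugi nabfo rxo atly rztb btixq paov yjk qng hrdp pgt hlil vpc hpatg iyyl ykepu
Final line 3: rxo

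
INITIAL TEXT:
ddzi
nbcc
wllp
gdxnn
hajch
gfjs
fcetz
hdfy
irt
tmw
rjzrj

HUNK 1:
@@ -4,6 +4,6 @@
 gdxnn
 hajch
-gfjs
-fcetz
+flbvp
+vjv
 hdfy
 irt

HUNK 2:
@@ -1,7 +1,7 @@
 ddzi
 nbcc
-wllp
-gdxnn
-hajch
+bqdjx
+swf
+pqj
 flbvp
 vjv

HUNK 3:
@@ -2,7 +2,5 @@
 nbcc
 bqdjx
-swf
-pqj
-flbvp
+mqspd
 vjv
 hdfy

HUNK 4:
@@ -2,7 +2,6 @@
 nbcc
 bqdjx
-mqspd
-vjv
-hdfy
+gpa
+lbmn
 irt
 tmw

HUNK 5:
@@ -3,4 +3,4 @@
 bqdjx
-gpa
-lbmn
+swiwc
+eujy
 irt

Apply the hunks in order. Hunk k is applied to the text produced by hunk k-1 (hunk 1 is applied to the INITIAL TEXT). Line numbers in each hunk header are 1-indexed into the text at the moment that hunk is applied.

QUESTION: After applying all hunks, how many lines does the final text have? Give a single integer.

Answer: 8

Derivation:
Hunk 1: at line 4 remove [gfjs,fcetz] add [flbvp,vjv] -> 11 lines: ddzi nbcc wllp gdxnn hajch flbvp vjv hdfy irt tmw rjzrj
Hunk 2: at line 1 remove [wllp,gdxnn,hajch] add [bqdjx,swf,pqj] -> 11 lines: ddzi nbcc bqdjx swf pqj flbvp vjv hdfy irt tmw rjzrj
Hunk 3: at line 2 remove [swf,pqj,flbvp] add [mqspd] -> 9 lines: ddzi nbcc bqdjx mqspd vjv hdfy irt tmw rjzrj
Hunk 4: at line 2 remove [mqspd,vjv,hdfy] add [gpa,lbmn] -> 8 lines: ddzi nbcc bqdjx gpa lbmn irt tmw rjzrj
Hunk 5: at line 3 remove [gpa,lbmn] add [swiwc,eujy] -> 8 lines: ddzi nbcc bqdjx swiwc eujy irt tmw rjzrj
Final line count: 8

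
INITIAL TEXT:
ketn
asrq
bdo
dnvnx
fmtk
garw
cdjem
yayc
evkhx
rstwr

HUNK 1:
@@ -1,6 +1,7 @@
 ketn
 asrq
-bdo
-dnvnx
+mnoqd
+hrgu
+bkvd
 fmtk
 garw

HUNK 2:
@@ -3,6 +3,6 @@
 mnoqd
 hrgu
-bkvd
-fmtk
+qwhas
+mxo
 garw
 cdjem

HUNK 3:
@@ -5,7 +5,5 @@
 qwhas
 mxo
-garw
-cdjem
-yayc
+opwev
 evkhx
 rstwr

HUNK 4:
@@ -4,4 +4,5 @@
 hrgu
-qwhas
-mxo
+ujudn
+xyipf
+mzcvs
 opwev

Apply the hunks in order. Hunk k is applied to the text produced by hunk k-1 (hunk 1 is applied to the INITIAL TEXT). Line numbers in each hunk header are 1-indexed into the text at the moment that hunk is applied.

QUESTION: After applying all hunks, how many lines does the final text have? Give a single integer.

Answer: 10

Derivation:
Hunk 1: at line 1 remove [bdo,dnvnx] add [mnoqd,hrgu,bkvd] -> 11 lines: ketn asrq mnoqd hrgu bkvd fmtk garw cdjem yayc evkhx rstwr
Hunk 2: at line 3 remove [bkvd,fmtk] add [qwhas,mxo] -> 11 lines: ketn asrq mnoqd hrgu qwhas mxo garw cdjem yayc evkhx rstwr
Hunk 3: at line 5 remove [garw,cdjem,yayc] add [opwev] -> 9 lines: ketn asrq mnoqd hrgu qwhas mxo opwev evkhx rstwr
Hunk 4: at line 4 remove [qwhas,mxo] add [ujudn,xyipf,mzcvs] -> 10 lines: ketn asrq mnoqd hrgu ujudn xyipf mzcvs opwev evkhx rstwr
Final line count: 10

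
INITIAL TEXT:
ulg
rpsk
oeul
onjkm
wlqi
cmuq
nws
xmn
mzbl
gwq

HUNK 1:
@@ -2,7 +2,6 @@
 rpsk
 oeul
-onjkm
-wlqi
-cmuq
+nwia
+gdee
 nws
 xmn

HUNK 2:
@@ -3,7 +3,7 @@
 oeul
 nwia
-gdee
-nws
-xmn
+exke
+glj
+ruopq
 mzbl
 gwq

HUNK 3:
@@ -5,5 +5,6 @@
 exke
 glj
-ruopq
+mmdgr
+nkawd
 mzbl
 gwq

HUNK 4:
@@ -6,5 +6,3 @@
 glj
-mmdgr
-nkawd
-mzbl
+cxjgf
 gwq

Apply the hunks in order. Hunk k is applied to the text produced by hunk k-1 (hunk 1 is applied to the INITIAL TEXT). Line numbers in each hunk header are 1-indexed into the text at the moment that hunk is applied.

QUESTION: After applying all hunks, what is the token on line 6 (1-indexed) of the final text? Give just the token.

Answer: glj

Derivation:
Hunk 1: at line 2 remove [onjkm,wlqi,cmuq] add [nwia,gdee] -> 9 lines: ulg rpsk oeul nwia gdee nws xmn mzbl gwq
Hunk 2: at line 3 remove [gdee,nws,xmn] add [exke,glj,ruopq] -> 9 lines: ulg rpsk oeul nwia exke glj ruopq mzbl gwq
Hunk 3: at line 5 remove [ruopq] add [mmdgr,nkawd] -> 10 lines: ulg rpsk oeul nwia exke glj mmdgr nkawd mzbl gwq
Hunk 4: at line 6 remove [mmdgr,nkawd,mzbl] add [cxjgf] -> 8 lines: ulg rpsk oeul nwia exke glj cxjgf gwq
Final line 6: glj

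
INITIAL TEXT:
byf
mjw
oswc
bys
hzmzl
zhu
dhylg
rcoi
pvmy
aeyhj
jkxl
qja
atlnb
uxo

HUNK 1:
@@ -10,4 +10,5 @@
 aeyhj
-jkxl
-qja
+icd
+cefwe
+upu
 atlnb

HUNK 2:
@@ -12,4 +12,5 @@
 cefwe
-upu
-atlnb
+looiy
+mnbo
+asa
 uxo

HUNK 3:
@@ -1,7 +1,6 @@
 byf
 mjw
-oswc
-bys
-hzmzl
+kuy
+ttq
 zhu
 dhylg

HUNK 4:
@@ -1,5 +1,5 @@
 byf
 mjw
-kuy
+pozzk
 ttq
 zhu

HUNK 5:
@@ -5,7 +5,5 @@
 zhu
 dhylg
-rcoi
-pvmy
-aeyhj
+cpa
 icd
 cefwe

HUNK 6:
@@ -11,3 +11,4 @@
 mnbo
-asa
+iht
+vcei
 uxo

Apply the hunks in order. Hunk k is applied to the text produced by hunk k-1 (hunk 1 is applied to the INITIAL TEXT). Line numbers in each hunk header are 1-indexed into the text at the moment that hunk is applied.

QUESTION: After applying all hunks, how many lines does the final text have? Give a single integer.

Answer: 14

Derivation:
Hunk 1: at line 10 remove [jkxl,qja] add [icd,cefwe,upu] -> 15 lines: byf mjw oswc bys hzmzl zhu dhylg rcoi pvmy aeyhj icd cefwe upu atlnb uxo
Hunk 2: at line 12 remove [upu,atlnb] add [looiy,mnbo,asa] -> 16 lines: byf mjw oswc bys hzmzl zhu dhylg rcoi pvmy aeyhj icd cefwe looiy mnbo asa uxo
Hunk 3: at line 1 remove [oswc,bys,hzmzl] add [kuy,ttq] -> 15 lines: byf mjw kuy ttq zhu dhylg rcoi pvmy aeyhj icd cefwe looiy mnbo asa uxo
Hunk 4: at line 1 remove [kuy] add [pozzk] -> 15 lines: byf mjw pozzk ttq zhu dhylg rcoi pvmy aeyhj icd cefwe looiy mnbo asa uxo
Hunk 5: at line 5 remove [rcoi,pvmy,aeyhj] add [cpa] -> 13 lines: byf mjw pozzk ttq zhu dhylg cpa icd cefwe looiy mnbo asa uxo
Hunk 6: at line 11 remove [asa] add [iht,vcei] -> 14 lines: byf mjw pozzk ttq zhu dhylg cpa icd cefwe looiy mnbo iht vcei uxo
Final line count: 14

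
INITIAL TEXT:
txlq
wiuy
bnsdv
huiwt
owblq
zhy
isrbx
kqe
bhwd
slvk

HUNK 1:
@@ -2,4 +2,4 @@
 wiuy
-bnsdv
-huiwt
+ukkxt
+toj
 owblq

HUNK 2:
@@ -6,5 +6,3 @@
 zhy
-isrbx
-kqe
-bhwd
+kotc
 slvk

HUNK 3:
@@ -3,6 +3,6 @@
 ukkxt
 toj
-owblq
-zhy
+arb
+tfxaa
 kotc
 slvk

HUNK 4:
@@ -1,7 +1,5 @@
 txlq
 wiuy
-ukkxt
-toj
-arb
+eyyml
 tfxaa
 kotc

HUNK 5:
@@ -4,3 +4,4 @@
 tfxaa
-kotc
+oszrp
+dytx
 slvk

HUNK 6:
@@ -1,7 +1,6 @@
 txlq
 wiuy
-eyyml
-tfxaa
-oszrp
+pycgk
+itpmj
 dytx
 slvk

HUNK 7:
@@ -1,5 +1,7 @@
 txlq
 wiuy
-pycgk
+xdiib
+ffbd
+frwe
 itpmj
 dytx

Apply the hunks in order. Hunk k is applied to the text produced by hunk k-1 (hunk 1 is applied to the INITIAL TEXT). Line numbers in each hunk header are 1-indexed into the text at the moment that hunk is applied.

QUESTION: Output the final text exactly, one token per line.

Hunk 1: at line 2 remove [bnsdv,huiwt] add [ukkxt,toj] -> 10 lines: txlq wiuy ukkxt toj owblq zhy isrbx kqe bhwd slvk
Hunk 2: at line 6 remove [isrbx,kqe,bhwd] add [kotc] -> 8 lines: txlq wiuy ukkxt toj owblq zhy kotc slvk
Hunk 3: at line 3 remove [owblq,zhy] add [arb,tfxaa] -> 8 lines: txlq wiuy ukkxt toj arb tfxaa kotc slvk
Hunk 4: at line 1 remove [ukkxt,toj,arb] add [eyyml] -> 6 lines: txlq wiuy eyyml tfxaa kotc slvk
Hunk 5: at line 4 remove [kotc] add [oszrp,dytx] -> 7 lines: txlq wiuy eyyml tfxaa oszrp dytx slvk
Hunk 6: at line 1 remove [eyyml,tfxaa,oszrp] add [pycgk,itpmj] -> 6 lines: txlq wiuy pycgk itpmj dytx slvk
Hunk 7: at line 1 remove [pycgk] add [xdiib,ffbd,frwe] -> 8 lines: txlq wiuy xdiib ffbd frwe itpmj dytx slvk

Answer: txlq
wiuy
xdiib
ffbd
frwe
itpmj
dytx
slvk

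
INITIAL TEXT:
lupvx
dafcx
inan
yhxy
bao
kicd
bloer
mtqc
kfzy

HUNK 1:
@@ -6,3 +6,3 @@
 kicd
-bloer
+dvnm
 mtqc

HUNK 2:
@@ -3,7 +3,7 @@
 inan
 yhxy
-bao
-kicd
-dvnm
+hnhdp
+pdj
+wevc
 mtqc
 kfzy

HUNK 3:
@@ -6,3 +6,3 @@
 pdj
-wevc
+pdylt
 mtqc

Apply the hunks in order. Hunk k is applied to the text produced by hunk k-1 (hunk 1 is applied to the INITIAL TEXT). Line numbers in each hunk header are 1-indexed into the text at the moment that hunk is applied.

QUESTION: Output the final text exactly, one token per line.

Answer: lupvx
dafcx
inan
yhxy
hnhdp
pdj
pdylt
mtqc
kfzy

Derivation:
Hunk 1: at line 6 remove [bloer] add [dvnm] -> 9 lines: lupvx dafcx inan yhxy bao kicd dvnm mtqc kfzy
Hunk 2: at line 3 remove [bao,kicd,dvnm] add [hnhdp,pdj,wevc] -> 9 lines: lupvx dafcx inan yhxy hnhdp pdj wevc mtqc kfzy
Hunk 3: at line 6 remove [wevc] add [pdylt] -> 9 lines: lupvx dafcx inan yhxy hnhdp pdj pdylt mtqc kfzy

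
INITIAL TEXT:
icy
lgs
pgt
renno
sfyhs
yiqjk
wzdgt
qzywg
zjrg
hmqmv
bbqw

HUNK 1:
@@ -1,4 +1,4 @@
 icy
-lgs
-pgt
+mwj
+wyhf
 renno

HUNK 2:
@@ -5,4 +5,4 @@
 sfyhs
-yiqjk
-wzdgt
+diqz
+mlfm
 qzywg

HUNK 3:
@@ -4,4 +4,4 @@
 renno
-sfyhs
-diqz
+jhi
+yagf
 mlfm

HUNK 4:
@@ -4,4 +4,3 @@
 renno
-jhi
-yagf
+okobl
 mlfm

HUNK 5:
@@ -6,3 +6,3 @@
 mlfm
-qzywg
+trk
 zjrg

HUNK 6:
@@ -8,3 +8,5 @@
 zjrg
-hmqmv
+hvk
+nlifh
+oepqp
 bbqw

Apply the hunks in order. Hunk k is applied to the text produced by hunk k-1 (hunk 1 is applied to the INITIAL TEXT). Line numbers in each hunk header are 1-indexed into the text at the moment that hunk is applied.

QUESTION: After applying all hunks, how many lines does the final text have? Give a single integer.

Hunk 1: at line 1 remove [lgs,pgt] add [mwj,wyhf] -> 11 lines: icy mwj wyhf renno sfyhs yiqjk wzdgt qzywg zjrg hmqmv bbqw
Hunk 2: at line 5 remove [yiqjk,wzdgt] add [diqz,mlfm] -> 11 lines: icy mwj wyhf renno sfyhs diqz mlfm qzywg zjrg hmqmv bbqw
Hunk 3: at line 4 remove [sfyhs,diqz] add [jhi,yagf] -> 11 lines: icy mwj wyhf renno jhi yagf mlfm qzywg zjrg hmqmv bbqw
Hunk 4: at line 4 remove [jhi,yagf] add [okobl] -> 10 lines: icy mwj wyhf renno okobl mlfm qzywg zjrg hmqmv bbqw
Hunk 5: at line 6 remove [qzywg] add [trk] -> 10 lines: icy mwj wyhf renno okobl mlfm trk zjrg hmqmv bbqw
Hunk 6: at line 8 remove [hmqmv] add [hvk,nlifh,oepqp] -> 12 lines: icy mwj wyhf renno okobl mlfm trk zjrg hvk nlifh oepqp bbqw
Final line count: 12

Answer: 12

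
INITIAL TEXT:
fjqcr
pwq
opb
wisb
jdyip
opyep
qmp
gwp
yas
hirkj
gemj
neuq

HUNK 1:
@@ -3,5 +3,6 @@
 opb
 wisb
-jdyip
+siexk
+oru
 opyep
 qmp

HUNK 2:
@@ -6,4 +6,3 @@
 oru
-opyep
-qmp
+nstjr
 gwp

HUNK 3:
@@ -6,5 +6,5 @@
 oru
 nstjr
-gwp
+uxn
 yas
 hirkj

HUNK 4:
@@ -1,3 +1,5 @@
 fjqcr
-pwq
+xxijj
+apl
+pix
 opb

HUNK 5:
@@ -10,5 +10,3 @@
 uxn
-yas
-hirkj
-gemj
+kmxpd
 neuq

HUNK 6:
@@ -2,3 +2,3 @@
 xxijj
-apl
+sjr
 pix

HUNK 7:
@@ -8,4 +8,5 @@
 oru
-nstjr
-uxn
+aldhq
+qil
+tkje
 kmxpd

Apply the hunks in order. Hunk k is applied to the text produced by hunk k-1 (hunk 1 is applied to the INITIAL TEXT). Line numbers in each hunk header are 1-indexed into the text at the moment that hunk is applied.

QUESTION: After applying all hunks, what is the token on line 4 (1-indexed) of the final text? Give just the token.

Answer: pix

Derivation:
Hunk 1: at line 3 remove [jdyip] add [siexk,oru] -> 13 lines: fjqcr pwq opb wisb siexk oru opyep qmp gwp yas hirkj gemj neuq
Hunk 2: at line 6 remove [opyep,qmp] add [nstjr] -> 12 lines: fjqcr pwq opb wisb siexk oru nstjr gwp yas hirkj gemj neuq
Hunk 3: at line 6 remove [gwp] add [uxn] -> 12 lines: fjqcr pwq opb wisb siexk oru nstjr uxn yas hirkj gemj neuq
Hunk 4: at line 1 remove [pwq] add [xxijj,apl,pix] -> 14 lines: fjqcr xxijj apl pix opb wisb siexk oru nstjr uxn yas hirkj gemj neuq
Hunk 5: at line 10 remove [yas,hirkj,gemj] add [kmxpd] -> 12 lines: fjqcr xxijj apl pix opb wisb siexk oru nstjr uxn kmxpd neuq
Hunk 6: at line 2 remove [apl] add [sjr] -> 12 lines: fjqcr xxijj sjr pix opb wisb siexk oru nstjr uxn kmxpd neuq
Hunk 7: at line 8 remove [nstjr,uxn] add [aldhq,qil,tkje] -> 13 lines: fjqcr xxijj sjr pix opb wisb siexk oru aldhq qil tkje kmxpd neuq
Final line 4: pix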